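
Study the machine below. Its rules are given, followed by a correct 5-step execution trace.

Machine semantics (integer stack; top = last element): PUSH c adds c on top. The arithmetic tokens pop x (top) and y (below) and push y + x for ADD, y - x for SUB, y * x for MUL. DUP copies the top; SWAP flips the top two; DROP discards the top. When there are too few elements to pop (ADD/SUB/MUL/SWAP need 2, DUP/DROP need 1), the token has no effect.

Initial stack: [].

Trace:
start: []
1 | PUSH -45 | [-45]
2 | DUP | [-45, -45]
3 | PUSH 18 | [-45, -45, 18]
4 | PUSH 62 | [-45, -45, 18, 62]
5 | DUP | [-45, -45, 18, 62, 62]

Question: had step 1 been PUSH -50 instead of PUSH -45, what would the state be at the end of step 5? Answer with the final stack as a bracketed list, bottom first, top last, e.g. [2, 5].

[-50, -50, 18, 62, 62]

(re-executing from step 1 with the substitution; state before step 1: [])
1 | PUSH -50 | [-50]
2 | DUP | [-50, -50]
3 | PUSH 18 | [-50, -50, 18]
4 | PUSH 62 | [-50, -50, 18, 62]
5 | DUP | [-50, -50, 18, 62, 62]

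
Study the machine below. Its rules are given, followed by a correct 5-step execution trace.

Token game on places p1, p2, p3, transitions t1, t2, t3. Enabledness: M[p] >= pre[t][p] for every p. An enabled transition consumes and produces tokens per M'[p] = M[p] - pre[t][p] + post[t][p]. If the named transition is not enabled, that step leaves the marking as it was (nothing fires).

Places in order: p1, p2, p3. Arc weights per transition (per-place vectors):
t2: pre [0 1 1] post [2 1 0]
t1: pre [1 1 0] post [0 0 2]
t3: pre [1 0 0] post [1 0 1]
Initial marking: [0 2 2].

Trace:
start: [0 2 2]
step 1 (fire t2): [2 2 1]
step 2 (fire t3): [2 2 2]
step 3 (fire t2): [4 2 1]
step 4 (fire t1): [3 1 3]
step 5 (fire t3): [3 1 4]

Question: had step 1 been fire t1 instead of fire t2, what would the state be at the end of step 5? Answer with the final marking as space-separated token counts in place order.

1 1 4

(re-executing from step 1 with the substitution; state before step 1: [0 2 2])
step 1 (fire t1): [0 2 2]
step 2 (fire t3): [0 2 2]
step 3 (fire t2): [2 2 1]
step 4 (fire t1): [1 1 3]
step 5 (fire t3): [1 1 4]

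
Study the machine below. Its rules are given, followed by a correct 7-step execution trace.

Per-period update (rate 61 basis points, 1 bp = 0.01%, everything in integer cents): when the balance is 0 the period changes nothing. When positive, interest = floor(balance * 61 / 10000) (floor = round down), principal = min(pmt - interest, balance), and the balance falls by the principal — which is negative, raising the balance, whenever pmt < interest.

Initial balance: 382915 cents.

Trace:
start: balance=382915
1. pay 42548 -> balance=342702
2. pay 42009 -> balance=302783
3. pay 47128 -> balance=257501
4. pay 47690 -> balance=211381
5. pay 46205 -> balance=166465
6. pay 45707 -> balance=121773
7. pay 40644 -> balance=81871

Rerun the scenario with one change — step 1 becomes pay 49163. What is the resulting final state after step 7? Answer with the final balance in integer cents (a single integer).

75012

(re-executing from step 1 with the substitution; state before step 1: balance=382915)
1. pay 49163 -> balance=336087
2. pay 42009 -> balance=296128
3. pay 47128 -> balance=250806
4. pay 47690 -> balance=204645
5. pay 46205 -> balance=159688
6. pay 45707 -> balance=114955
7. pay 40644 -> balance=75012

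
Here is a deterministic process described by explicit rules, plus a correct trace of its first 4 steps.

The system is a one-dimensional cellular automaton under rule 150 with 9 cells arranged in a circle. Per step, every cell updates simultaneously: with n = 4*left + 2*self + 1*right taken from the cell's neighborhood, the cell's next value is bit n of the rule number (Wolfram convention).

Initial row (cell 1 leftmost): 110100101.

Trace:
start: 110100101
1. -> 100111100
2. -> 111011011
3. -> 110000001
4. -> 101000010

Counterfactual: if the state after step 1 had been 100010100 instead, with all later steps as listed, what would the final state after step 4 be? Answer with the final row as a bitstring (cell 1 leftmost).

state after step 1 := 100010100
2. -> 110110111
3. -> 100000011
4. -> 010000101

010000101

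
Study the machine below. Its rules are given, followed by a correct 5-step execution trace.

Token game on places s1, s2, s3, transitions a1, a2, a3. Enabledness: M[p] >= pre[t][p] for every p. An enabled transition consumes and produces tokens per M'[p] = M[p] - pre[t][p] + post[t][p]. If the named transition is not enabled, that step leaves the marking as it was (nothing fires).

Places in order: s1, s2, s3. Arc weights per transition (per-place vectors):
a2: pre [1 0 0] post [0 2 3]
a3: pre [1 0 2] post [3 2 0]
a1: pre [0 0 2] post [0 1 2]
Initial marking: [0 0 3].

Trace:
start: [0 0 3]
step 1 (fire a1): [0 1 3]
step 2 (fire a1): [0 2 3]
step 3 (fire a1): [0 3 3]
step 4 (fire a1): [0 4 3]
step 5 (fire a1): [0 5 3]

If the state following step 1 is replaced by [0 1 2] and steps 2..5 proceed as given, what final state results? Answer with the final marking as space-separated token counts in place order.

state after step 1 := [0 1 2]
step 2 (fire a1): [0 2 2]
step 3 (fire a1): [0 3 2]
step 4 (fire a1): [0 4 2]
step 5 (fire a1): [0 5 2]

0 5 2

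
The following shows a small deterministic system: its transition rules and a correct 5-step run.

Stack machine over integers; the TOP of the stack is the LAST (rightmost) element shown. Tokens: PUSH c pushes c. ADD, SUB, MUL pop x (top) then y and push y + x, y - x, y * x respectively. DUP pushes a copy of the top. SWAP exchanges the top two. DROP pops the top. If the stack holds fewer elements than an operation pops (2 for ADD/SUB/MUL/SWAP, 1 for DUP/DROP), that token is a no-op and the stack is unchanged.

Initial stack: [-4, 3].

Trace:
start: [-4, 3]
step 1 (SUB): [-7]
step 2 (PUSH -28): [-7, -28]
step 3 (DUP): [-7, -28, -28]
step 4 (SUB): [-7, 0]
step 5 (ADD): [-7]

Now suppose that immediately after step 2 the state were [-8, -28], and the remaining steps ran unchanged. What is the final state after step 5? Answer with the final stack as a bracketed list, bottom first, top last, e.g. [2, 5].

state after step 2 := [-8, -28]
step 3 (DUP): [-8, -28, -28]
step 4 (SUB): [-8, 0]
step 5 (ADD): [-8]

[-8]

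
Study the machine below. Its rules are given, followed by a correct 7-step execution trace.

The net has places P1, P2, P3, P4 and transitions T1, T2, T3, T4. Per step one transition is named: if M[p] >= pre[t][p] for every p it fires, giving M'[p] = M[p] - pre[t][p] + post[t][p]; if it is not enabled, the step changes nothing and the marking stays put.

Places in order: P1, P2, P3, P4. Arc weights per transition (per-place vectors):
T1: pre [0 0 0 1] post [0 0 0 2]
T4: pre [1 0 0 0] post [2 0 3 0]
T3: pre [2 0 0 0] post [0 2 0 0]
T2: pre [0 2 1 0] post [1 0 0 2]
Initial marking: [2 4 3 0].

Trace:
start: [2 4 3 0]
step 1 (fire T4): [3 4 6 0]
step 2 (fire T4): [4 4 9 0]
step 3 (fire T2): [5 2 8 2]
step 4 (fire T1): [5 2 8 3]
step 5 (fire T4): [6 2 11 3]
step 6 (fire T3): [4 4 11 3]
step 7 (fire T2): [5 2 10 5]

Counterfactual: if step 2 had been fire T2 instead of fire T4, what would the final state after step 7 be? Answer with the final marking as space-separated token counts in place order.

(re-executing from step 2 with the substitution; state before step 2: [3 4 6 0])
step 2 (fire T2): [4 2 5 2]
step 3 (fire T2): [5 0 4 4]
step 4 (fire T1): [5 0 4 5]
step 5 (fire T4): [6 0 7 5]
step 6 (fire T3): [4 2 7 5]
step 7 (fire T2): [5 0 6 7]

5 0 6 7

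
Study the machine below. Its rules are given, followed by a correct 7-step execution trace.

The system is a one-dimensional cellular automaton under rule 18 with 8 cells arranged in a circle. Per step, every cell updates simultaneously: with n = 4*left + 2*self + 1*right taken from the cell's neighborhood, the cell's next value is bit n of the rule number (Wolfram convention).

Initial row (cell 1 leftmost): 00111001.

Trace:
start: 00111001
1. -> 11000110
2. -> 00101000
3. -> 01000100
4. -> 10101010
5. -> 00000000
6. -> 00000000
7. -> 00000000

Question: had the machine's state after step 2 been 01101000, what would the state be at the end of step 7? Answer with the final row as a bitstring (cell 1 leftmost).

10110100

state after step 2 := 01101000
3. -> 10000100
4. -> 01001011
5. -> 00110000
6. -> 01001000
7. -> 10110100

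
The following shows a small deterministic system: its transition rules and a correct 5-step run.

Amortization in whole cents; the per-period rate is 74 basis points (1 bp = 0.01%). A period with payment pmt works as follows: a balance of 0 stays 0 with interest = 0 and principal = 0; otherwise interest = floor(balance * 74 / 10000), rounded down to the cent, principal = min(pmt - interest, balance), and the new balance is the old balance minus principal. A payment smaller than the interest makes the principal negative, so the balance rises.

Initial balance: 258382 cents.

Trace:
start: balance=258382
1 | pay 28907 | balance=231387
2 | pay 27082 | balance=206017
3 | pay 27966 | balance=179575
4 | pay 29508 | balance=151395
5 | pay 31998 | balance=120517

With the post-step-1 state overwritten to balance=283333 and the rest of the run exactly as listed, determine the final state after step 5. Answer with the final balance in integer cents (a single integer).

state after step 1 := balance=283333
2 | pay 27082 | balance=258347
3 | pay 27966 | balance=232292
4 | pay 29508 | balance=204502
5 | pay 31998 | balance=174017

174017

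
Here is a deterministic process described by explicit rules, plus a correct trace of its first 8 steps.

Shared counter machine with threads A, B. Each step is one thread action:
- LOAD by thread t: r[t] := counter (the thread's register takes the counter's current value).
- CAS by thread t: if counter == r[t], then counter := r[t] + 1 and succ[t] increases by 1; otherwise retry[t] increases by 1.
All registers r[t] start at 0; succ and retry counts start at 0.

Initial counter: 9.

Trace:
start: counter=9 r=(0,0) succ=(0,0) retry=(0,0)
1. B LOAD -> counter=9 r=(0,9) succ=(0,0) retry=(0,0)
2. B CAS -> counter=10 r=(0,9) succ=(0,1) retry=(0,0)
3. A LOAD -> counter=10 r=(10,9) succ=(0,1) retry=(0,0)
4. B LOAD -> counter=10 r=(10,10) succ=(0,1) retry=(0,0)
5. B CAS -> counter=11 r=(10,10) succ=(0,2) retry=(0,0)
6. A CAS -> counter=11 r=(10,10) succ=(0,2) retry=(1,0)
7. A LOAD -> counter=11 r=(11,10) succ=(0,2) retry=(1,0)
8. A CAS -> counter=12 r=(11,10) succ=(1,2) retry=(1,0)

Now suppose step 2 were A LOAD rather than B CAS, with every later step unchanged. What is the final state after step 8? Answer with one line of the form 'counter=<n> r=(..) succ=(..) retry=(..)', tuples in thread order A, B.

counter=11 r=(10,9) succ=(1,1) retry=(1,0)

(re-executing from step 2 with the substitution; state before step 2: counter=9 r=(0,9) succ=(0,0) retry=(0,0))
2. A LOAD -> counter=9 r=(9,9) succ=(0,0) retry=(0,0)
3. A LOAD -> counter=9 r=(9,9) succ=(0,0) retry=(0,0)
4. B LOAD -> counter=9 r=(9,9) succ=(0,0) retry=(0,0)
5. B CAS -> counter=10 r=(9,9) succ=(0,1) retry=(0,0)
6. A CAS -> counter=10 r=(9,9) succ=(0,1) retry=(1,0)
7. A LOAD -> counter=10 r=(10,9) succ=(0,1) retry=(1,0)
8. A CAS -> counter=11 r=(10,9) succ=(1,1) retry=(1,0)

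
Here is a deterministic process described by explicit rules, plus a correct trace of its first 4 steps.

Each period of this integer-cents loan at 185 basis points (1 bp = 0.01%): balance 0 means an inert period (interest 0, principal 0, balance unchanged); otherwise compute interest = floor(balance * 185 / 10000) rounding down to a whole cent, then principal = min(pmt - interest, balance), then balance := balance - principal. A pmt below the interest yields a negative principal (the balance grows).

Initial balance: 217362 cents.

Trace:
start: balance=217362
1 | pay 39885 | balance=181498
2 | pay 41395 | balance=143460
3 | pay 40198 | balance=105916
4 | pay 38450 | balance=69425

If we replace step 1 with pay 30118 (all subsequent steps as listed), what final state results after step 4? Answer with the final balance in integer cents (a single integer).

(re-executing from step 1 with the substitution; state before step 1: balance=217362)
1 | pay 30118 | balance=191265
2 | pay 41395 | balance=153408
3 | pay 40198 | balance=116048
4 | pay 38450 | balance=79744

79744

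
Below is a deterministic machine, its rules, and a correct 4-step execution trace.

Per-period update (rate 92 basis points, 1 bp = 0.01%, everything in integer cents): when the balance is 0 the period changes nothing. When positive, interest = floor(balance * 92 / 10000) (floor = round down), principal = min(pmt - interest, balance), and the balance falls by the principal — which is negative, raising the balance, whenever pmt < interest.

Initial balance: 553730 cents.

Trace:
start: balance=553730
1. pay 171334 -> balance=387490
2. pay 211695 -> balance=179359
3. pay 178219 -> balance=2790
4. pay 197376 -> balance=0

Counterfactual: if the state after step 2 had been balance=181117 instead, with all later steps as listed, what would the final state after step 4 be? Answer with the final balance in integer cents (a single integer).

0

state after step 2 := balance=181117
3. pay 178219 -> balance=4564
4. pay 197376 -> balance=0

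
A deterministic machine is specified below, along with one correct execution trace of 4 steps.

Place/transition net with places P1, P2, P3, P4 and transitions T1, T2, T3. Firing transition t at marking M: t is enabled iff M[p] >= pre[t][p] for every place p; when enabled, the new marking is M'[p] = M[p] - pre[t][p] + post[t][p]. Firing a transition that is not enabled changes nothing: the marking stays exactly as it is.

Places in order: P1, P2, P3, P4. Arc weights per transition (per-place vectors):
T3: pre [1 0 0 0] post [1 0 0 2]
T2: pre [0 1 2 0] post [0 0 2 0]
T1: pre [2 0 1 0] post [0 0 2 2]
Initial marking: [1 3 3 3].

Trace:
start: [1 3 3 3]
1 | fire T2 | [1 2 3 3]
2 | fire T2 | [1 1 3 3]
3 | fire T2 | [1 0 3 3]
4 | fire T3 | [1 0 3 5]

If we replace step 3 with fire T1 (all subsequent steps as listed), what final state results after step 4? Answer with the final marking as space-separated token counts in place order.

1 1 3 5

(re-executing from step 3 with the substitution; state before step 3: [1 1 3 3])
3 | fire T1 | [1 1 3 3]
4 | fire T3 | [1 1 3 5]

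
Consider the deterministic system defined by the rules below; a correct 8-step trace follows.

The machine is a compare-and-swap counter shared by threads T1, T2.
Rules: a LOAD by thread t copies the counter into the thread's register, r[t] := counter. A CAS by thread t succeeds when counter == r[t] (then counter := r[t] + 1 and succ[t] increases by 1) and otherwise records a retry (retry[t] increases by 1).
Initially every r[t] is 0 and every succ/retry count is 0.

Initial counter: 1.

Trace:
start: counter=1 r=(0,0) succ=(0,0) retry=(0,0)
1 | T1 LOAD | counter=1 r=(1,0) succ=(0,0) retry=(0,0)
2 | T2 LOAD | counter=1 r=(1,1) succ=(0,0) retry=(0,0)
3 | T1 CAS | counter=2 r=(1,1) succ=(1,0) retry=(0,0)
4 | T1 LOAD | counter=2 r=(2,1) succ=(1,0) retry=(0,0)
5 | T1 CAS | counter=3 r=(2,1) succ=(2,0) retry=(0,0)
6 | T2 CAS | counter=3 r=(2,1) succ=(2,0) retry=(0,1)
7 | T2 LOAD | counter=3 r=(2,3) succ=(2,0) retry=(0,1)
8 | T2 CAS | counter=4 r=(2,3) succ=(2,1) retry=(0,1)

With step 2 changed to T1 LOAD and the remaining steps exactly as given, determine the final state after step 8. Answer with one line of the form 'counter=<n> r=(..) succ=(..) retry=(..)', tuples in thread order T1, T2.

counter=4 r=(2,3) succ=(2,1) retry=(0,1)

(re-executing from step 2 with the substitution; state before step 2: counter=1 r=(1,0) succ=(0,0) retry=(0,0))
2 | T1 LOAD | counter=1 r=(1,0) succ=(0,0) retry=(0,0)
3 | T1 CAS | counter=2 r=(1,0) succ=(1,0) retry=(0,0)
4 | T1 LOAD | counter=2 r=(2,0) succ=(1,0) retry=(0,0)
5 | T1 CAS | counter=3 r=(2,0) succ=(2,0) retry=(0,0)
6 | T2 CAS | counter=3 r=(2,0) succ=(2,0) retry=(0,1)
7 | T2 LOAD | counter=3 r=(2,3) succ=(2,0) retry=(0,1)
8 | T2 CAS | counter=4 r=(2,3) succ=(2,1) retry=(0,1)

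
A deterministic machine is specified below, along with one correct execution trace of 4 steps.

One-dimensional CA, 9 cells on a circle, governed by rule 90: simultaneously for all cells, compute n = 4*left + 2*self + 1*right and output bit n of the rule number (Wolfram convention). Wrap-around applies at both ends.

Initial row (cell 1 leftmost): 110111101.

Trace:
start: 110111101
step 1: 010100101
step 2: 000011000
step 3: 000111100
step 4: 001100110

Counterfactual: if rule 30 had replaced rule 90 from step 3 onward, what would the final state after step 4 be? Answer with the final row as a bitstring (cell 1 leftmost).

(re-executing steps 3..4 under rule 30; state before step 3: 000011000)
step 3: 000110100
step 4: 001100110

001100110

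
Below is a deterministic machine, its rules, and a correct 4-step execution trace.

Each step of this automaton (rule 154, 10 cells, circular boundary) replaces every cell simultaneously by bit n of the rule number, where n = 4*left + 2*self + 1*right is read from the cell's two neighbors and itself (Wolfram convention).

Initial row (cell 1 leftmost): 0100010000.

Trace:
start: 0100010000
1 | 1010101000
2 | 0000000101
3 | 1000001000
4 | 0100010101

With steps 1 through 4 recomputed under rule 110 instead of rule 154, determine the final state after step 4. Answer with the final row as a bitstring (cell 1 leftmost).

(re-executing steps 1..4 under rule 110; state before step 1: 0100010000)
1 | 1100110000
2 | 1101110001
3 | 0111010011
4 | 1101110111

1101110111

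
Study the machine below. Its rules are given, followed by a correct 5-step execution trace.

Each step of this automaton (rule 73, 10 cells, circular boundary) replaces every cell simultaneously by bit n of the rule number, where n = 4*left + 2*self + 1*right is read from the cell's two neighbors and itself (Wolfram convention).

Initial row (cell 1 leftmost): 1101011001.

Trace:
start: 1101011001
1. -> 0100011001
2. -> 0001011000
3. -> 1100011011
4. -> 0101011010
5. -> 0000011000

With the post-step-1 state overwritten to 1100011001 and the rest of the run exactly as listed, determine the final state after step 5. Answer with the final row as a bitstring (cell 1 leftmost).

0001011010

state after step 1 := 1100011001
2. -> 0101011001
3. -> 0000011000
4. -> 1111011011
5. -> 0001011010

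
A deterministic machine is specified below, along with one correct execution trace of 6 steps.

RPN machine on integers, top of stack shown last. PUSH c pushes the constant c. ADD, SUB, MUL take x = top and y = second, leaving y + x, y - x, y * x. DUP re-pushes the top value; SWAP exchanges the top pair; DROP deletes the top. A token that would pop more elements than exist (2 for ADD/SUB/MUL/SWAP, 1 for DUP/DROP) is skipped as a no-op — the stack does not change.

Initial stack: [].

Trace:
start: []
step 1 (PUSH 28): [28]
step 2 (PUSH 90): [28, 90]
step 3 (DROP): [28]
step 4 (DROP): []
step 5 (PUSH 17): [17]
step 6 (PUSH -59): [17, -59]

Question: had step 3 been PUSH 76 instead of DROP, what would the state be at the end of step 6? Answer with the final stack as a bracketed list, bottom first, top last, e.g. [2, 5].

[28, 90, 17, -59]

(re-executing from step 3 with the substitution; state before step 3: [28, 90])
step 3 (PUSH 76): [28, 90, 76]
step 4 (DROP): [28, 90]
step 5 (PUSH 17): [28, 90, 17]
step 6 (PUSH -59): [28, 90, 17, -59]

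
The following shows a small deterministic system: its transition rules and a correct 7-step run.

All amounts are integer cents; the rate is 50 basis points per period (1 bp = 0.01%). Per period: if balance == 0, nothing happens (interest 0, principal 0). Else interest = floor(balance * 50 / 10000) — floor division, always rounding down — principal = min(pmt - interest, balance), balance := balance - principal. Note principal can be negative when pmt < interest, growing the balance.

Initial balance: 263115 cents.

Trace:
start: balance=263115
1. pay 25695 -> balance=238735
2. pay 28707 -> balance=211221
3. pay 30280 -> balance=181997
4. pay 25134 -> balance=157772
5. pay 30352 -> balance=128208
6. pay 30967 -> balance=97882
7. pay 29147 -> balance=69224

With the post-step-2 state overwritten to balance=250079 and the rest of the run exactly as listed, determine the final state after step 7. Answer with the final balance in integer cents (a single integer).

state after step 2 := balance=250079
3. pay 30280 -> balance=221049
4. pay 25134 -> balance=197020
5. pay 30352 -> balance=167653
6. pay 30967 -> balance=137524
7. pay 29147 -> balance=109064

109064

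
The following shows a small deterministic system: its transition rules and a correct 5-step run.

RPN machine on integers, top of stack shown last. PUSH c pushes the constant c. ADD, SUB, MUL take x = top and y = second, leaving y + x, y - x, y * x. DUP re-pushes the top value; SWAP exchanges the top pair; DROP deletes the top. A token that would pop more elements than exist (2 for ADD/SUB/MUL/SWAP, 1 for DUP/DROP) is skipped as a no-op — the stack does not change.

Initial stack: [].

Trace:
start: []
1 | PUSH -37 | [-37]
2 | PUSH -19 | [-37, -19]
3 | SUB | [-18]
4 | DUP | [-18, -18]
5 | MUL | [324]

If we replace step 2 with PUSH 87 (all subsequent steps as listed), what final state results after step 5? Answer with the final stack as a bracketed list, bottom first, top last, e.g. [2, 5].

[15376]

(re-executing from step 2 with the substitution; state before step 2: [-37])
2 | PUSH 87 | [-37, 87]
3 | SUB | [-124]
4 | DUP | [-124, -124]
5 | MUL | [15376]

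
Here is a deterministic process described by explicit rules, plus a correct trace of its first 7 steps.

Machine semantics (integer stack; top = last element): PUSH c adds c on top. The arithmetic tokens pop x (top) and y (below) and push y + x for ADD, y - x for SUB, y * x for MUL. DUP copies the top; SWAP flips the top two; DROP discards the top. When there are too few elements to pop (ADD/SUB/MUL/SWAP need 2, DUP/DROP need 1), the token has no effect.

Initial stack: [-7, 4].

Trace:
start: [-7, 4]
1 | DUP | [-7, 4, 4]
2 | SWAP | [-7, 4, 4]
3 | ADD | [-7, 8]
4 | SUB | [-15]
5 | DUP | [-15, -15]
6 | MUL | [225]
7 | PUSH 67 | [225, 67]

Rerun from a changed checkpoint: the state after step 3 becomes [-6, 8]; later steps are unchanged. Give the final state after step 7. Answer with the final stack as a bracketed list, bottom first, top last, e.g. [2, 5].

[196, 67]

state after step 3 := [-6, 8]
4 | SUB | [-14]
5 | DUP | [-14, -14]
6 | MUL | [196]
7 | PUSH 67 | [196, 67]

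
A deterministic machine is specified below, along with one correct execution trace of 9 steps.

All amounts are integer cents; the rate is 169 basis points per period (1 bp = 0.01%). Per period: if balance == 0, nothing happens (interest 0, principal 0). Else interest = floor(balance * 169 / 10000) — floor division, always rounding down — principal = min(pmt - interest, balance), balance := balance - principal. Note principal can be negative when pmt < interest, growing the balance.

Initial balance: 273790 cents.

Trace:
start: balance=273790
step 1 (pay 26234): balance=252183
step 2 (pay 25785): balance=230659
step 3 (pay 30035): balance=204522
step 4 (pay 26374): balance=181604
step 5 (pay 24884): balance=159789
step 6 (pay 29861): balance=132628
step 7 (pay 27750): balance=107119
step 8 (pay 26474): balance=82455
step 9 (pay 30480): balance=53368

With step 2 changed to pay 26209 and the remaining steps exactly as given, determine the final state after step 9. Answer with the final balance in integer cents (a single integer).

(re-executing from step 2 with the substitution; state before step 2: balance=252183)
step 2 (pay 26209): balance=230235
step 3 (pay 30035): balance=204090
step 4 (pay 26374): balance=181165
step 5 (pay 24884): balance=159342
step 6 (pay 29861): balance=132173
step 7 (pay 27750): balance=106656
step 8 (pay 26474): balance=81984
step 9 (pay 30480): balance=52889

52889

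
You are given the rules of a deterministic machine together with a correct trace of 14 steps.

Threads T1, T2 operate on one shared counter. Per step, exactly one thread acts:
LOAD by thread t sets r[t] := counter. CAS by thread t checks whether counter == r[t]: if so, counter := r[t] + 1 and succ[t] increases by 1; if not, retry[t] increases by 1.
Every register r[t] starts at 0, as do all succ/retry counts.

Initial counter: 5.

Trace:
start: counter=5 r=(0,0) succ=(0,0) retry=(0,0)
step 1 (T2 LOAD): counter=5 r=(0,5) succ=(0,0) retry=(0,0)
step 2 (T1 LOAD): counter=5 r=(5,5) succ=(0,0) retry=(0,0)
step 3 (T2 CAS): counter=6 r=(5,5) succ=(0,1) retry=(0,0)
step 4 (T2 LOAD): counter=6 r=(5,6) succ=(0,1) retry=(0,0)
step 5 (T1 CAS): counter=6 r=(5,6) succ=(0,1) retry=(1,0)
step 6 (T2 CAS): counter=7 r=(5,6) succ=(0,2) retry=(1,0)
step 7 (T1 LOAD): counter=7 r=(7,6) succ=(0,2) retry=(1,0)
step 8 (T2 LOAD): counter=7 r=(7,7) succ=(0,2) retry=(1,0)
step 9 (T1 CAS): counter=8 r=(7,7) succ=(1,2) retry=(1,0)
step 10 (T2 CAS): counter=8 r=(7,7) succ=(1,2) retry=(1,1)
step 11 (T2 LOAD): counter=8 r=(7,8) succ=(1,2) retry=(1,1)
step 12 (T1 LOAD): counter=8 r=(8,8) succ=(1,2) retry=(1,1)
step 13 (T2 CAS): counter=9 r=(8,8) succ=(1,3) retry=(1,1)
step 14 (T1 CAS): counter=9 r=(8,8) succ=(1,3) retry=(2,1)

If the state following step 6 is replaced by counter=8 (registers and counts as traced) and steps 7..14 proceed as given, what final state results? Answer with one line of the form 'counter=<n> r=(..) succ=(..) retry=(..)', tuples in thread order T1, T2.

state after step 6 := counter=8 r=(5,6) succ=(0,2) retry=(1,0)
step 7 (T1 LOAD): counter=8 r=(8,6) succ=(0,2) retry=(1,0)
step 8 (T2 LOAD): counter=8 r=(8,8) succ=(0,2) retry=(1,0)
step 9 (T1 CAS): counter=9 r=(8,8) succ=(1,2) retry=(1,0)
step 10 (T2 CAS): counter=9 r=(8,8) succ=(1,2) retry=(1,1)
step 11 (T2 LOAD): counter=9 r=(8,9) succ=(1,2) retry=(1,1)
step 12 (T1 LOAD): counter=9 r=(9,9) succ=(1,2) retry=(1,1)
step 13 (T2 CAS): counter=10 r=(9,9) succ=(1,3) retry=(1,1)
step 14 (T1 CAS): counter=10 r=(9,9) succ=(1,3) retry=(2,1)

counter=10 r=(9,9) succ=(1,3) retry=(2,1)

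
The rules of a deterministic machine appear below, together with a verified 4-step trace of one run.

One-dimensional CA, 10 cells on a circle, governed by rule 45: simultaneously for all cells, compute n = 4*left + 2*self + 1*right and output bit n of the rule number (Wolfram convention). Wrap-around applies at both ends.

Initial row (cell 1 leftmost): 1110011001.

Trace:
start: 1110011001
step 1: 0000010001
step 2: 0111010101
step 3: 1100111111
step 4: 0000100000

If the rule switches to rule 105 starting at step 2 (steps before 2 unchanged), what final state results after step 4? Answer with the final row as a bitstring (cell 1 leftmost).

1010100100

(re-executing steps 2..4 under rule 105; state before step 2: 0000010001)
step 2: 0111000100
step 3: 0101010001
step 4: 1010100100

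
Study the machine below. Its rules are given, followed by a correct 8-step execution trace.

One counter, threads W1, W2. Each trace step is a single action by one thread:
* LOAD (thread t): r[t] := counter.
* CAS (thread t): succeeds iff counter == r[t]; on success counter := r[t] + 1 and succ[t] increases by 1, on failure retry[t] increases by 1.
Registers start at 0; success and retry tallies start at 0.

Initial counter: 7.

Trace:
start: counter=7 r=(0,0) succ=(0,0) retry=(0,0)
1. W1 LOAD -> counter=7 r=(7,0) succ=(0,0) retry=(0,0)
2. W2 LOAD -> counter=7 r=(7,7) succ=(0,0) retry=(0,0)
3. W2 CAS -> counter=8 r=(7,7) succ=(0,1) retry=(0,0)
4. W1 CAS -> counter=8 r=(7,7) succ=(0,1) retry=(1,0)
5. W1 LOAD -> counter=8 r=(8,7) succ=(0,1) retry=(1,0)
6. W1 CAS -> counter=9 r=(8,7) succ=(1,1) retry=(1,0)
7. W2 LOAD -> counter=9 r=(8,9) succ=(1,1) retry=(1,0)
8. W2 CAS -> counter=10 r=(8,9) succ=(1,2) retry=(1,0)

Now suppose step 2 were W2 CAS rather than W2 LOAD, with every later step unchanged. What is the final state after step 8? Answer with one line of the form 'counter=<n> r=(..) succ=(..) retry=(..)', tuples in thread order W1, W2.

counter=10 r=(8,9) succ=(2,1) retry=(0,2)

(re-executing from step 2 with the substitution; state before step 2: counter=7 r=(7,0) succ=(0,0) retry=(0,0))
2. W2 CAS -> counter=7 r=(7,0) succ=(0,0) retry=(0,1)
3. W2 CAS -> counter=7 r=(7,0) succ=(0,0) retry=(0,2)
4. W1 CAS -> counter=8 r=(7,0) succ=(1,0) retry=(0,2)
5. W1 LOAD -> counter=8 r=(8,0) succ=(1,0) retry=(0,2)
6. W1 CAS -> counter=9 r=(8,0) succ=(2,0) retry=(0,2)
7. W2 LOAD -> counter=9 r=(8,9) succ=(2,0) retry=(0,2)
8. W2 CAS -> counter=10 r=(8,9) succ=(2,1) retry=(0,2)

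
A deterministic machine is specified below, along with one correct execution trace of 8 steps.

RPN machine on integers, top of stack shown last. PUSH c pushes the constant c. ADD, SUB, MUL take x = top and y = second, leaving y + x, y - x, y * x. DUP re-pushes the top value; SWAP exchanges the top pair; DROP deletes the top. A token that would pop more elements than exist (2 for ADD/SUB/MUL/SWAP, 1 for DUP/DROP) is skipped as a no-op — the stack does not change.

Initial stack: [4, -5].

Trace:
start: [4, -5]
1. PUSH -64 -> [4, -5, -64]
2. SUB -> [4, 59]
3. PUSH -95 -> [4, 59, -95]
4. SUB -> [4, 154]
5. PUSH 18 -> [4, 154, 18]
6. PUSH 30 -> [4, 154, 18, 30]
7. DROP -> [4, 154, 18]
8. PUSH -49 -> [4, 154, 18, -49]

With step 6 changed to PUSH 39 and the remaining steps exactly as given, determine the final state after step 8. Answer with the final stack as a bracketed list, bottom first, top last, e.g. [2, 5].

(re-executing from step 6 with the substitution; state before step 6: [4, 154, 18])
6. PUSH 39 -> [4, 154, 18, 39]
7. DROP -> [4, 154, 18]
8. PUSH -49 -> [4, 154, 18, -49]

[4, 154, 18, -49]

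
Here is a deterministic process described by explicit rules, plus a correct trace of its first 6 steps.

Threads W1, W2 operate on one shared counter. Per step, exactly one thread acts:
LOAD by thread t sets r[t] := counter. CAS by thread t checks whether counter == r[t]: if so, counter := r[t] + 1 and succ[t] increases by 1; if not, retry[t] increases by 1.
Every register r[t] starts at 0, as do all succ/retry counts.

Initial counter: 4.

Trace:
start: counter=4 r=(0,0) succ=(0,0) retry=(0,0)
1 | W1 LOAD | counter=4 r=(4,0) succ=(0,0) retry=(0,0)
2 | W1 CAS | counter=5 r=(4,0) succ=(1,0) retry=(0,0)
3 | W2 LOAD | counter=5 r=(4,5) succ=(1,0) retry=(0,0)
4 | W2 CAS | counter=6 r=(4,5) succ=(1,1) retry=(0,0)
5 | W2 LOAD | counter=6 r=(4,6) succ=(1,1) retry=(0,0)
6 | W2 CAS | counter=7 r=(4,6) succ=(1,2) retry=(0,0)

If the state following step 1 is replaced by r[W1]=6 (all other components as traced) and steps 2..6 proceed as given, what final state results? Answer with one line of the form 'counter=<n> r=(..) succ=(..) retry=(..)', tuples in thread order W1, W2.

state after step 1 := counter=4 r=(6,0) succ=(0,0) retry=(0,0)
2 | W1 CAS | counter=4 r=(6,0) succ=(0,0) retry=(1,0)
3 | W2 LOAD | counter=4 r=(6,4) succ=(0,0) retry=(1,0)
4 | W2 CAS | counter=5 r=(6,4) succ=(0,1) retry=(1,0)
5 | W2 LOAD | counter=5 r=(6,5) succ=(0,1) retry=(1,0)
6 | W2 CAS | counter=6 r=(6,5) succ=(0,2) retry=(1,0)

counter=6 r=(6,5) succ=(0,2) retry=(1,0)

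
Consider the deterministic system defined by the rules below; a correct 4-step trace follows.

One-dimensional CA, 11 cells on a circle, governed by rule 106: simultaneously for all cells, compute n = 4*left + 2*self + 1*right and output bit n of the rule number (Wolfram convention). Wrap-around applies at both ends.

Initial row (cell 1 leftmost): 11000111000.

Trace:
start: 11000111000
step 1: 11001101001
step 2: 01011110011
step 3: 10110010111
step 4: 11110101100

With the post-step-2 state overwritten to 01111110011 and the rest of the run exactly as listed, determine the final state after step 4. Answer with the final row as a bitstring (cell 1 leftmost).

state after step 2 := 01111110011
step 3: 11000010111
step 4: 01000101100

01000101100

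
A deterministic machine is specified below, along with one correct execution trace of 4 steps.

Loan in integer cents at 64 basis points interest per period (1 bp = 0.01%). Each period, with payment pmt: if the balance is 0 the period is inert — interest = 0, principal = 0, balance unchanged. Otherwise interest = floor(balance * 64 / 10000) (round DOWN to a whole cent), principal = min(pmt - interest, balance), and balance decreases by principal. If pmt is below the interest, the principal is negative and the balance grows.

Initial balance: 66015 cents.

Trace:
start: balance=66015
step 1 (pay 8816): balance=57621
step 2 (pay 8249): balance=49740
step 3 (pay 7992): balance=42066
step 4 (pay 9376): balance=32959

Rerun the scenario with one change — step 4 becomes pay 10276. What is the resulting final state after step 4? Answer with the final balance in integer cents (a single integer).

32059

(re-executing from step 4 with the substitution; state before step 4: balance=42066)
step 4 (pay 10276): balance=32059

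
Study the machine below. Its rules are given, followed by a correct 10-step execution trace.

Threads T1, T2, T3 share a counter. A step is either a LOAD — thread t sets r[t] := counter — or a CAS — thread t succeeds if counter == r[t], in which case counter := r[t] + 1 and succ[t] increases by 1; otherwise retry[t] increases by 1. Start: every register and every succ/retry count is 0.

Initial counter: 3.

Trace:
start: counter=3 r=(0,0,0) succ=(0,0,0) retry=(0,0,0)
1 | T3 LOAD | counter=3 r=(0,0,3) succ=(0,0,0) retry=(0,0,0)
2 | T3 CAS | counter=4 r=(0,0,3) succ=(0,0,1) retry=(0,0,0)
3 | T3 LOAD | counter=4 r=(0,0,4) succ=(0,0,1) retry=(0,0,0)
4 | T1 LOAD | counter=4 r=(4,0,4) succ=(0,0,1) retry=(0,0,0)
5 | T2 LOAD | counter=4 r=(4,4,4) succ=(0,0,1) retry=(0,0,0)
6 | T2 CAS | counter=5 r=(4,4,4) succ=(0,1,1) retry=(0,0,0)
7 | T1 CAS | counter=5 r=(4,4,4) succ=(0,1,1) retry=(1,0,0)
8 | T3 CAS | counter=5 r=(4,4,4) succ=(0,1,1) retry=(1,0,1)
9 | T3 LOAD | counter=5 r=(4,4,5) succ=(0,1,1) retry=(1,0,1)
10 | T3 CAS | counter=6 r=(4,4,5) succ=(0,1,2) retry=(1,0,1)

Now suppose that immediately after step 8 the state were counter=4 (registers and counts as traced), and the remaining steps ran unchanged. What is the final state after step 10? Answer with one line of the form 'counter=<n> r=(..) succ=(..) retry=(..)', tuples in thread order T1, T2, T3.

state after step 8 := counter=4 r=(4,4,4) succ=(0,1,1) retry=(1,0,1)
9 | T3 LOAD | counter=4 r=(4,4,4) succ=(0,1,1) retry=(1,0,1)
10 | T3 CAS | counter=5 r=(4,4,4) succ=(0,1,2) retry=(1,0,1)

counter=5 r=(4,4,4) succ=(0,1,2) retry=(1,0,1)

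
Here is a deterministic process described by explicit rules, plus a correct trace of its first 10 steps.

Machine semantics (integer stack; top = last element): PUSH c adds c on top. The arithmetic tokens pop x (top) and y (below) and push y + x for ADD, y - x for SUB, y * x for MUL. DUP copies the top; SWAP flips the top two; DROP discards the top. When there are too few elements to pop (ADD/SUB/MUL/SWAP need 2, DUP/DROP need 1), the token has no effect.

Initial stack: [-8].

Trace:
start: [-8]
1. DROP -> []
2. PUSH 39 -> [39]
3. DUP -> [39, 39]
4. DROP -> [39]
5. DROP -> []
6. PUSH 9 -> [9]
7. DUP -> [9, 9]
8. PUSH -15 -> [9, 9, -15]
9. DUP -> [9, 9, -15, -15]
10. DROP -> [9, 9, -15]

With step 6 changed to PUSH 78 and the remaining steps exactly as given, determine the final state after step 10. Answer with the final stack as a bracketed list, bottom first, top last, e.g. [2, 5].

[78, 78, -15]

(re-executing from step 6 with the substitution; state before step 6: [])
6. PUSH 78 -> [78]
7. DUP -> [78, 78]
8. PUSH -15 -> [78, 78, -15]
9. DUP -> [78, 78, -15, -15]
10. DROP -> [78, 78, -15]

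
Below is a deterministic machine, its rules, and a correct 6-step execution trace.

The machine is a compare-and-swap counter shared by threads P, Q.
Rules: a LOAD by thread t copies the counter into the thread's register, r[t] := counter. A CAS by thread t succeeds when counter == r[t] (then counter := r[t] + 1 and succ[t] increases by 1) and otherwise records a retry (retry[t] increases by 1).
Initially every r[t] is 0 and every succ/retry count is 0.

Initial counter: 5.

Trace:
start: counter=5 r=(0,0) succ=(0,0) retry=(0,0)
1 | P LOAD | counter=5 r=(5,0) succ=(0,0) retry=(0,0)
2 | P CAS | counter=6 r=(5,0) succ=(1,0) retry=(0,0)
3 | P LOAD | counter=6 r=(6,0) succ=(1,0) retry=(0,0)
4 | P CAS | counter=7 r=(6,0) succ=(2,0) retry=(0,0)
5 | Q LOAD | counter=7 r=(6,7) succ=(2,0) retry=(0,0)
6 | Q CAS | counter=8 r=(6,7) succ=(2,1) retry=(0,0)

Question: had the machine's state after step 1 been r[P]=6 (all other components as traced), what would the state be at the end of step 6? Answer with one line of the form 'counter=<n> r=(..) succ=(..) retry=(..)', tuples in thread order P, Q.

counter=7 r=(5,6) succ=(1,1) retry=(1,0)

state after step 1 := counter=5 r=(6,0) succ=(0,0) retry=(0,0)
2 | P CAS | counter=5 r=(6,0) succ=(0,0) retry=(1,0)
3 | P LOAD | counter=5 r=(5,0) succ=(0,0) retry=(1,0)
4 | P CAS | counter=6 r=(5,0) succ=(1,0) retry=(1,0)
5 | Q LOAD | counter=6 r=(5,6) succ=(1,0) retry=(1,0)
6 | Q CAS | counter=7 r=(5,6) succ=(1,1) retry=(1,0)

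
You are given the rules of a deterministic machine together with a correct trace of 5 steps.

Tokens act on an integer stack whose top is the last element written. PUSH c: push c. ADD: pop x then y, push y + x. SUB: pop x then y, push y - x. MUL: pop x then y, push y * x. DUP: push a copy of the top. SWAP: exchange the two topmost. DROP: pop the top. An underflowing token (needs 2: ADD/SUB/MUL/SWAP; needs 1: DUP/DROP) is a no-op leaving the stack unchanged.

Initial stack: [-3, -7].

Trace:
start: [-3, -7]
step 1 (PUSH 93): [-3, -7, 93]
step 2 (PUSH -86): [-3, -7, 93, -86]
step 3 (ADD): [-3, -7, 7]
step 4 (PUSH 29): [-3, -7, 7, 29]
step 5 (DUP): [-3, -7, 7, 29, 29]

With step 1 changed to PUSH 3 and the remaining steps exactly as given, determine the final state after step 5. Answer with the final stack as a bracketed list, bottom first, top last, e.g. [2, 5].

(re-executing from step 1 with the substitution; state before step 1: [-3, -7])
step 1 (PUSH 3): [-3, -7, 3]
step 2 (PUSH -86): [-3, -7, 3, -86]
step 3 (ADD): [-3, -7, -83]
step 4 (PUSH 29): [-3, -7, -83, 29]
step 5 (DUP): [-3, -7, -83, 29, 29]

[-3, -7, -83, 29, 29]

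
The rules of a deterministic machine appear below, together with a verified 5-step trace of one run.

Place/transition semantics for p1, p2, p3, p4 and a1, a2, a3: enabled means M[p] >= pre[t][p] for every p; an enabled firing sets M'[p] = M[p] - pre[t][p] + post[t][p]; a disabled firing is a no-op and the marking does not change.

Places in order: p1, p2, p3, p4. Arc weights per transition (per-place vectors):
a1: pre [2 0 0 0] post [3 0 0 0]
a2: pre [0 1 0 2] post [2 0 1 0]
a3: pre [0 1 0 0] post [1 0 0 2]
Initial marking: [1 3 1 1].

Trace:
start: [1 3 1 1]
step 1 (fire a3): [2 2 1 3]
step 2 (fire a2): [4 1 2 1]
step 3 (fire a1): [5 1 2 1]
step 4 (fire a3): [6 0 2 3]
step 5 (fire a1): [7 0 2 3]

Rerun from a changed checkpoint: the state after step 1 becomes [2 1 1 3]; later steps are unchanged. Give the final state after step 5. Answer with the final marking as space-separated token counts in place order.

6 0 2 1

state after step 1 := [2 1 1 3]
step 2 (fire a2): [4 0 2 1]
step 3 (fire a1): [5 0 2 1]
step 4 (fire a3): [5 0 2 1]
step 5 (fire a1): [6 0 2 1]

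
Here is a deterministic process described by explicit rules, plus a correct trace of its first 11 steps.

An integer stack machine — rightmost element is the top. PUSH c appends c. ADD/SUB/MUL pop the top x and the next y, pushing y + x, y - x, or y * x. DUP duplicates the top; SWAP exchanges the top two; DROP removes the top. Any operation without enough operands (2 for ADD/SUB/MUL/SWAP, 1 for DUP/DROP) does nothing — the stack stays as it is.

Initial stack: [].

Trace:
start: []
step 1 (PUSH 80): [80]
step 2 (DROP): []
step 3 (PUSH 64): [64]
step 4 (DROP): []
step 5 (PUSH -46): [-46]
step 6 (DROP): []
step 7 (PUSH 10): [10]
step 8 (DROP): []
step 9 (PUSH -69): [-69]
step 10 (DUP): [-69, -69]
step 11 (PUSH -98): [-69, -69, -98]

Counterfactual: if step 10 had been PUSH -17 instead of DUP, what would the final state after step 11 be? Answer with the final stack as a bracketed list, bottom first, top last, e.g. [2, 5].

[-69, -17, -98]

(re-executing from step 10 with the substitution; state before step 10: [-69])
step 10 (PUSH -17): [-69, -17]
step 11 (PUSH -98): [-69, -17, -98]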